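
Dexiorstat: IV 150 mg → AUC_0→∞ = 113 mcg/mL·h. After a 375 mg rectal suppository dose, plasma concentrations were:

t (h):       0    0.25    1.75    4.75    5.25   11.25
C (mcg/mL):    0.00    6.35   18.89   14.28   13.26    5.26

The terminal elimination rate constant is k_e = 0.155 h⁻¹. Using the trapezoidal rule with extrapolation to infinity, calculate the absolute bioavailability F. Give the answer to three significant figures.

F = 0.587

Trapezoidal AUC_0→11.25 (rectal suppository):
  [0→0.25]: (0.00+6.35)/2 × 0.25 = 0.79375
  [0.25→1.75]: (6.35+18.89)/2 × 1.5 = 18.93
  [1.75→4.75]: (18.89+14.28)/2 × 3 = 49.755
  [4.75→5.25]: (14.28+13.26)/2 × 0.5 = 6.885
  [5.25→11.25]: (13.26+5.26)/2 × 6 = 55.56
  Sum = 131.92375 mcg/mL·h
Tail: C_last/k_e = 5.26/0.155 = 33.935
AUC_0→∞ (rectal suppository) = 131.92375 + 33.935 = 165.85875 mcg/mL·h
F = (AUC_ev/D_ev)/(AUC_iv/D_iv) = (165.85875/375)/(113/150) = 0.44229/0.753333 = 0.5871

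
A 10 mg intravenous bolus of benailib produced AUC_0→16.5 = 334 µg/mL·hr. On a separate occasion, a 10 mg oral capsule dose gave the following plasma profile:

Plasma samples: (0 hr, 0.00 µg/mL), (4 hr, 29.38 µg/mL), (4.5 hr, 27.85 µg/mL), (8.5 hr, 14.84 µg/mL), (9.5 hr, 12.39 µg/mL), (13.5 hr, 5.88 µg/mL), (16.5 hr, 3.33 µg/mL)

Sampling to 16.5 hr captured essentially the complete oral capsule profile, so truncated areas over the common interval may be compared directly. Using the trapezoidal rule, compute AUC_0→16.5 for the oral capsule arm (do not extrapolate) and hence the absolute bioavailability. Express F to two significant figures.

Trapezoidal AUC_0→16.5 (oral capsule):
  [0→4]: (0.00+29.38)/2 × 4 = 58.76
  [4→4.5]: (29.38+27.85)/2 × 0.5 = 14.3075
  [4.5→8.5]: (27.85+14.84)/2 × 4 = 85.38
  [8.5→9.5]: (14.84+12.39)/2 × 1 = 13.615
  [9.5→13.5]: (12.39+5.88)/2 × 4 = 36.54
  [13.5→16.5]: (5.88+3.33)/2 × 3 = 13.815
  Sum = 222.4175 µg/mL·hr
F = (AUC_ev/D_ev)/(AUC_iv/D_iv) = (222.4175/10)/(334/10) = 22.24175/33.4 = 0.6659

F = 0.67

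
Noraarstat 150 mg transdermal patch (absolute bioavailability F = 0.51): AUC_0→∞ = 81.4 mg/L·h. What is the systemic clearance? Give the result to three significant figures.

CL = F × Dose / AUC_0→∞
   = 0.51 × 150 / 81.4 = 0.939803 L/h

CL = 0.940 L/h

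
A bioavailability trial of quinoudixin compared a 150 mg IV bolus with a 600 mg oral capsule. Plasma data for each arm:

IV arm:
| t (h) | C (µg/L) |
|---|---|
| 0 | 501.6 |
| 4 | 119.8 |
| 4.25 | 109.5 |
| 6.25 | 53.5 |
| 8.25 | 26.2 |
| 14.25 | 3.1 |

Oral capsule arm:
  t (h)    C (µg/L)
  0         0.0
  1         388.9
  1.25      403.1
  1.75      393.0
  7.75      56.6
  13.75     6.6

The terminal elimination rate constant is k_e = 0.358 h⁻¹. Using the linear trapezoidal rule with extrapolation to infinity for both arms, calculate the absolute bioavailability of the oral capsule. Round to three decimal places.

F = 0.318

Trapezoidal AUC_0→14.25 (IV):
  [0→4]: (501.6+119.8)/2 × 4 = 1242.8
  [4→4.25]: (119.8+109.5)/2 × 0.25 = 28.6625
  [4.25→6.25]: (109.5+53.5)/2 × 2 = 163.0
  [6.25→8.25]: (53.5+26.2)/2 × 2 = 79.7
  [8.25→14.25]: (26.2+3.1)/2 × 6 = 87.9
  Sum = 1602.0625 µg/L·h
IV tail: 3.1/0.358 = 8.659; AUC_iv,0→∞ = 1602.0625 + 8.659 = 1610.7215 µg/L·h
Trapezoidal AUC_0→13.75 (oral capsule):
  [0→1]: (0.0+388.9)/2 × 1 = 194.45
  [1→1.25]: (388.9+403.1)/2 × 0.25 = 99.0
  [1.25→1.75]: (403.1+393.0)/2 × 0.5 = 199.025
  [1.75→7.75]: (393.0+56.6)/2 × 6 = 1348.8
  [7.75→13.75]: (56.6+6.6)/2 × 6 = 189.6
  Sum = 2030.875 µg/L·h
oral capsule tail: 6.6/0.358 = 18.436; AUC_ev,0→∞ = 2030.875 + 18.436 = 2049.311 µg/L·h
F = (AUC_ev/D_ev)/(AUC_iv/D_iv) = (2049.311/600)/(1610.7215/150) = 3.41552/10.7381 = 0.3181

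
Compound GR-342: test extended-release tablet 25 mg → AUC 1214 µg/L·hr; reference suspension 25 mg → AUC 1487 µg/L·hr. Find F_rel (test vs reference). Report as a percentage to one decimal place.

F_rel = 81.6%

F_rel = (AUC_test/D_test) / (AUC_ref/D_ref)
      = (1214/25) / (1487/25)
      = 48.56 / 59.48 = 0.8164 = 81.64%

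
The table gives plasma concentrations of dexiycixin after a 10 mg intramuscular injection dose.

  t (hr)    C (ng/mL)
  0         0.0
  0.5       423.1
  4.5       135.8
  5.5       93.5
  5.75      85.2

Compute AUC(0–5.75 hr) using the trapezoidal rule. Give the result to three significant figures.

Trapezoidal AUC_0→5.75:
  [0→0.5]: (0.0+423.1)/2 × 0.5 = 105.775
  [0.5→4.5]: (423.1+135.8)/2 × 4 = 1117.8
  [4.5→5.5]: (135.8+93.5)/2 × 1 = 114.65
  [5.5→5.75]: (93.5+85.2)/2 × 0.25 = 22.3375
  Sum = 1360.5625 ng/mL·hr

AUC = 1360 ng/mL·hr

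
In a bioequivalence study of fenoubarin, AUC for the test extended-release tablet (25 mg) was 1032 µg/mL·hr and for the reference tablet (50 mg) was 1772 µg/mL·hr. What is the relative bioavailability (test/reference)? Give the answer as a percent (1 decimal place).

F_rel = (AUC_test/D_test) / (AUC_ref/D_ref)
      = (1032/25) / (1772/50)
      = 41.28 / 35.44 = 1.1648 = 116.48%

F_rel = 116.5%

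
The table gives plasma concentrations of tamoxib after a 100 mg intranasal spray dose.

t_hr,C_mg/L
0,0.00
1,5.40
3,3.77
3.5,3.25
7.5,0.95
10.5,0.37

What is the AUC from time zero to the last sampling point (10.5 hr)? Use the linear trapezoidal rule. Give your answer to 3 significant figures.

Trapezoidal AUC_0→10.5:
  [0→1]: (0.00+5.40)/2 × 1 = 2.7
  [1→3]: (5.40+3.77)/2 × 2 = 9.17
  [3→3.5]: (3.77+3.25)/2 × 0.5 = 1.755
  [3.5→7.5]: (3.25+0.95)/2 × 4 = 8.4
  [7.5→10.5]: (0.95+0.37)/2 × 3 = 1.98
  Sum = 24.005 mg/L·hr

AUC = 24.0 mg/L·hr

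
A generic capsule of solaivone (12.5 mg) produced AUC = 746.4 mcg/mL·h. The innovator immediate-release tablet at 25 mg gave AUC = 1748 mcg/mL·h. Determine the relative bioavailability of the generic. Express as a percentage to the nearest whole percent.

F_rel = (AUC_test/D_test) / (AUC_ref/D_ref)
      = (746.4/12.5) / (1748/25)
      = 59.712 / 69.92 = 0.8540 = 85.40%

F_rel = 85%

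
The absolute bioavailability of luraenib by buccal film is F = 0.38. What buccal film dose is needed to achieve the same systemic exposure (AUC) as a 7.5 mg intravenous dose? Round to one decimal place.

For equal systemic exposure: F × D_ev = D_iv
D_ev = D_iv / F = 7.5 / 0.38 = 19.7368 mg

D_buccal = 19.7 mg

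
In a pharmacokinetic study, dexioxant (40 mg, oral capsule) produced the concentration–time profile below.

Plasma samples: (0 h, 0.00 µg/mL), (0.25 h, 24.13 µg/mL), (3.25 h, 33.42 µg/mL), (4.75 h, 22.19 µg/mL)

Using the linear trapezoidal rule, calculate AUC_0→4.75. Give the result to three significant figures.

AUC = 131 µg/mL·h

Trapezoidal AUC_0→4.75:
  [0→0.25]: (0.00+24.13)/2 × 0.25 = 3.01625
  [0.25→3.25]: (24.13+33.42)/2 × 3 = 86.325
  [3.25→4.75]: (33.42+22.19)/2 × 1.5 = 41.7075
  Sum = 131.04875 µg/mL·h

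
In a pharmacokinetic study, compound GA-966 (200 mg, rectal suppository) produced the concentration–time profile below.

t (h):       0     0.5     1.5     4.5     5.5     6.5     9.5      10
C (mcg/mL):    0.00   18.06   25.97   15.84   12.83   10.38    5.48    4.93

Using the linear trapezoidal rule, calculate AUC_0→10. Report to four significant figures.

Trapezoidal AUC_0→10:
  [0→0.5]: (0.00+18.06)/2 × 0.5 = 4.515
  [0.5→1.5]: (18.06+25.97)/2 × 1 = 22.015
  [1.5→4.5]: (25.97+15.84)/2 × 3 = 62.715
  [4.5→5.5]: (15.84+12.83)/2 × 1 = 14.335
  [5.5→6.5]: (12.83+10.38)/2 × 1 = 11.605
  [6.5→9.5]: (10.38+5.48)/2 × 3 = 23.79
  [9.5→10]: (5.48+4.93)/2 × 0.5 = 2.6025
  Sum = 141.5775 mcg/mL·h

AUC = 141.6 mcg/mL·h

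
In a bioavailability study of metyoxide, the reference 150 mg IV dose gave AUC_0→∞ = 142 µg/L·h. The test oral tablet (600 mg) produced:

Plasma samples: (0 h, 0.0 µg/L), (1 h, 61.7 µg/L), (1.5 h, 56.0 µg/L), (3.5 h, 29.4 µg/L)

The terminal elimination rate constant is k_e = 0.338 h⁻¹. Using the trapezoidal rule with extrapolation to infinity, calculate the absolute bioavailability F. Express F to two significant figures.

F = 0.41

Trapezoidal AUC_0→3.5 (oral tablet):
  [0→1]: (0.0+61.7)/2 × 1 = 30.85
  [1→1.5]: (61.7+56.0)/2 × 0.5 = 29.425
  [1.5→3.5]: (56.0+29.4)/2 × 2 = 85.4
  Sum = 145.675 µg/L·h
Tail: C_last/k_e = 29.4/0.338 = 86.982
AUC_0→∞ (oral tablet) = 145.675 + 86.982 = 232.657 µg/L·h
F = (AUC_ev/D_ev)/(AUC_iv/D_iv) = (232.657/600)/(142/150) = 0.387762/0.946667 = 0.4096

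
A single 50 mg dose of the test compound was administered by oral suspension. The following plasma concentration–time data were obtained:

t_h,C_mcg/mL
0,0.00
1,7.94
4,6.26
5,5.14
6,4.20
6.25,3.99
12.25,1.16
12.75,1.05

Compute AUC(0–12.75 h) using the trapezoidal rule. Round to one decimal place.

Trapezoidal AUC_0→12.75:
  [0→1]: (0.00+7.94)/2 × 1 = 3.97
  [1→4]: (7.94+6.26)/2 × 3 = 21.3
  [4→5]: (6.26+5.14)/2 × 1 = 5.7
  [5→6]: (5.14+4.20)/2 × 1 = 4.67
  [6→6.25]: (4.20+3.99)/2 × 0.25 = 1.02375
  [6.25→12.25]: (3.99+1.16)/2 × 6 = 15.45
  [12.25→12.75]: (1.16+1.05)/2 × 0.5 = 0.5525
  Sum = 52.66625 mcg/mL·h

AUC = 52.7 mcg/mL·h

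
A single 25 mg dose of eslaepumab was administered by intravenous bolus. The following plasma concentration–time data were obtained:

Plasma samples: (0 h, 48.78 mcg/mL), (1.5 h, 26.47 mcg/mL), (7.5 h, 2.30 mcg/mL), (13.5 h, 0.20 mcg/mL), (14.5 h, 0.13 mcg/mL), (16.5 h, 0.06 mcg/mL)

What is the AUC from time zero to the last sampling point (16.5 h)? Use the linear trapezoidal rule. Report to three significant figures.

Trapezoidal AUC_0→16.5:
  [0→1.5]: (48.78+26.47)/2 × 1.5 = 56.4375
  [1.5→7.5]: (26.47+2.30)/2 × 6 = 86.31
  [7.5→13.5]: (2.30+0.20)/2 × 6 = 7.5
  [13.5→14.5]: (0.20+0.13)/2 × 1 = 0.165
  [14.5→16.5]: (0.13+0.06)/2 × 2 = 0.19
  Sum = 150.6025 mcg/mL·h

AUC = 151 mcg/mL·h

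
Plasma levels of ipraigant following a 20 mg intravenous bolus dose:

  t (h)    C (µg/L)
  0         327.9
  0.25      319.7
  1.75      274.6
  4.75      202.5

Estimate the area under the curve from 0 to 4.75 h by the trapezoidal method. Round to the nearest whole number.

Trapezoidal AUC_0→4.75:
  [0→0.25]: (327.9+319.7)/2 × 0.25 = 80.95
  [0.25→1.75]: (319.7+274.6)/2 × 1.5 = 445.725
  [1.75→4.75]: (274.6+202.5)/2 × 3 = 715.65
  Sum = 1242.325 µg/L·h

AUC = 1242 µg/L·h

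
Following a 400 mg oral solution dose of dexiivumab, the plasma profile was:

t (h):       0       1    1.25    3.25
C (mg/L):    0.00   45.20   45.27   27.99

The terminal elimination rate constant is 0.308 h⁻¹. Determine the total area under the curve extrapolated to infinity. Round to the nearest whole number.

Trapezoidal AUC_0→3.25:
  [0→1]: (0.00+45.20)/2 × 1 = 22.6
  [1→1.25]: (45.20+45.27)/2 × 0.25 = 11.30875
  [1.25→3.25]: (45.27+27.99)/2 × 2 = 73.26
  Sum = 107.16875 mg/L·h
Extrapolated tail: C_last / k_e = 27.99 / 0.308 = 90.877
AUC_0→∞ = 107.16875 + 90.877 = 198.04575 mg/L·h

AUC = 198 mg/L·h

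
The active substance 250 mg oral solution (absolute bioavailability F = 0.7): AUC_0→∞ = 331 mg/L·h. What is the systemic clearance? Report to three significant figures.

CL = 0.529 L/h

CL = F × Dose / AUC_0→∞
   = 0.7 × 250 / 331 = 0.528701 L/h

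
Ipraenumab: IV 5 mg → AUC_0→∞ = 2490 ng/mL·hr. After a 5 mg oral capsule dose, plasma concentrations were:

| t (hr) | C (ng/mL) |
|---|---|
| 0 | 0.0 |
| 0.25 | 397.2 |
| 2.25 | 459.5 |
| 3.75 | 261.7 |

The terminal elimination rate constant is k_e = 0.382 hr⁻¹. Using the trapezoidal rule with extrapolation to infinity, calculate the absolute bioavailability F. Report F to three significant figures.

Trapezoidal AUC_0→3.75 (oral capsule):
  [0→0.25]: (0.0+397.2)/2 × 0.25 = 49.65
  [0.25→2.25]: (397.2+459.5)/2 × 2 = 856.7
  [2.25→3.75]: (459.5+261.7)/2 × 1.5 = 540.9
  Sum = 1447.25 ng/mL·hr
Tail: C_last/k_e = 261.7/0.382 = 685.079
AUC_0→∞ (oral capsule) = 1447.25 + 685.079 = 2132.329 ng/mL·hr
F = (AUC_ev/D_ev)/(AUC_iv/D_iv) = (2132.329/5)/(2490/5) = 426.4658/498 = 0.8564

F = 0.856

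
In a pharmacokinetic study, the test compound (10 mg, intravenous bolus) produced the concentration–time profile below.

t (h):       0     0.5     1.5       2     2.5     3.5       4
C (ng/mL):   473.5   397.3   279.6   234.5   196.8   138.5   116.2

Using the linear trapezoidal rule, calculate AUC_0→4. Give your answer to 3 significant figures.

Trapezoidal AUC_0→4:
  [0→0.5]: (473.5+397.3)/2 × 0.5 = 217.7
  [0.5→1.5]: (397.3+279.6)/2 × 1 = 338.45
  [1.5→2]: (279.6+234.5)/2 × 0.5 = 128.525
  [2→2.5]: (234.5+196.8)/2 × 0.5 = 107.825
  [2.5→3.5]: (196.8+138.5)/2 × 1 = 167.65
  [3.5→4]: (138.5+116.2)/2 × 0.5 = 63.675
  Sum = 1023.825 ng/mL·h

AUC = 1020 ng/mL·h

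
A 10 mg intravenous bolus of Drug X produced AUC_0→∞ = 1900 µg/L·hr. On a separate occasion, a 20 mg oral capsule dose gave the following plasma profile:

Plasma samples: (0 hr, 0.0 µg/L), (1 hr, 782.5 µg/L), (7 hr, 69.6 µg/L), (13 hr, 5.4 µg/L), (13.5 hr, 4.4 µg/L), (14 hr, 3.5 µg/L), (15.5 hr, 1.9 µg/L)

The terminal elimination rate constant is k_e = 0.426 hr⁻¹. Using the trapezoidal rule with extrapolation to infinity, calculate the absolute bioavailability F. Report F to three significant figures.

Trapezoidal AUC_0→15.5 (oral capsule):
  [0→1]: (0.0+782.5)/2 × 1 = 391.25
  [1→7]: (782.5+69.6)/2 × 6 = 2556.3
  [7→13]: (69.6+5.4)/2 × 6 = 225.0
  [13→13.5]: (5.4+4.4)/2 × 0.5 = 2.45
  [13.5→14]: (4.4+3.5)/2 × 0.5 = 1.975
  [14→15.5]: (3.5+1.9)/2 × 1.5 = 4.05
  Sum = 3181.025 µg/L·hr
Tail: C_last/k_e = 1.9/0.426 = 4.460
AUC_0→∞ (oral capsule) = 3181.025 + 4.460 = 3185.485 µg/L·hr
F = (AUC_ev/D_ev)/(AUC_iv/D_iv) = (3185.485/20)/(1900/10) = 159.27425/190 = 0.8383

F = 0.838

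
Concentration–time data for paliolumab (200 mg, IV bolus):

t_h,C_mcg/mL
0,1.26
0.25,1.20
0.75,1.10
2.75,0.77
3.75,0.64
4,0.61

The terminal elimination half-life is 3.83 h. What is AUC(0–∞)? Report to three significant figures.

AUC = 6.98 mcg/mL·h

Trapezoidal AUC_0→4:
  [0→0.25]: (1.26+1.20)/2 × 0.25 = 0.3075
  [0.25→0.75]: (1.20+1.10)/2 × 0.5 = 0.575
  [0.75→2.75]: (1.10+0.77)/2 × 2 = 1.87
  [2.75→3.75]: (0.77+0.64)/2 × 1 = 0.705
  [3.75→4]: (0.64+0.61)/2 × 0.25 = 0.15625
  Sum = 3.61375 mcg/mL·h
k_e = ln2 / t½ = 0.693147 / 3.83 = 0.1810 h^-1
Extrapolated tail: C_last / k_e = 0.61 / 0.181 = 3.370
AUC_0→∞ = 3.61375 + 3.370 = 6.98375 mcg/mL·h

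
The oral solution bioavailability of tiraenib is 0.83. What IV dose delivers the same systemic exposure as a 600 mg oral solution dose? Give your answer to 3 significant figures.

Systemic exposure from an extravascular dose = F × D_ev, so the equivalent IV dose is F × D_ev.
D_iv = F × D_ev = 0.83 × 600 = 498 mg

D_iv = 498 mg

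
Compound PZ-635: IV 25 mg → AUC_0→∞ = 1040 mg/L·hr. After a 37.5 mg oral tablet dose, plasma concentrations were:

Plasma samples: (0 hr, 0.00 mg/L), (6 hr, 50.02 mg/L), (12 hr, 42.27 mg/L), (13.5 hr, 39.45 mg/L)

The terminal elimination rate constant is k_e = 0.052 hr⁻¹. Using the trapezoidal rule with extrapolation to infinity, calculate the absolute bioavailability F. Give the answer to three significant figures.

Trapezoidal AUC_0→13.5 (oral tablet):
  [0→6]: (0.00+50.02)/2 × 6 = 150.06
  [6→12]: (50.02+42.27)/2 × 6 = 276.87
  [12→13.5]: (42.27+39.45)/2 × 1.5 = 61.29
  Sum = 488.22 mg/L·hr
Tail: C_last/k_e = 39.45/0.052 = 758.654
AUC_0→∞ (oral tablet) = 488.22 + 758.654 = 1246.874 mg/L·hr
F = (AUC_ev/D_ev)/(AUC_iv/D_iv) = (1246.874/37.5)/(1040/25) = 33.25/41.6 = 0.7993

F = 0.799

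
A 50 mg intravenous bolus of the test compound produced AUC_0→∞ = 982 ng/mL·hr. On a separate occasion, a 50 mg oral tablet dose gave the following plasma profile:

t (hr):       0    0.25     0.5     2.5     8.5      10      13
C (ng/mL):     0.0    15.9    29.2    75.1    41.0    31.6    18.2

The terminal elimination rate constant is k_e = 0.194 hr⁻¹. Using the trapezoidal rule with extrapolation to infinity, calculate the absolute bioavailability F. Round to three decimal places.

Trapezoidal AUC_0→13 (oral tablet):
  [0→0.25]: (0.0+15.9)/2 × 0.25 = 1.9875
  [0.25→0.5]: (15.9+29.2)/2 × 0.25 = 5.6375
  [0.5→2.5]: (29.2+75.1)/2 × 2 = 104.3
  [2.5→8.5]: (75.1+41.0)/2 × 6 = 348.3
  [8.5→10]: (41.0+31.6)/2 × 1.5 = 54.45
  [10→13]: (31.6+18.2)/2 × 3 = 74.7
  Sum = 589.375 ng/mL·hr
Tail: C_last/k_e = 18.2/0.194 = 93.814
AUC_0→∞ (oral tablet) = 589.375 + 93.814 = 683.189 ng/mL·hr
F = (AUC_ev/D_ev)/(AUC_iv/D_iv) = (683.189/50)/(982/50) = 13.66378/19.64 = 0.6957

F = 0.696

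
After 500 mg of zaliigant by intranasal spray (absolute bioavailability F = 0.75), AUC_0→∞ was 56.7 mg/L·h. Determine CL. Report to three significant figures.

CL = 6.61 L/h

CL = F × Dose / AUC_0→∞
   = 0.75 × 500 / 56.7 = 6.61376 L/h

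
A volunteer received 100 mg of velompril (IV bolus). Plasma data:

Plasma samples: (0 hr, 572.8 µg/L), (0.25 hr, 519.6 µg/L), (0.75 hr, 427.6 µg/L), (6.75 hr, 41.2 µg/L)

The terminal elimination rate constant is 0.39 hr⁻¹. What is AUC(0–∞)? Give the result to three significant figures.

AUC = 1890 µg/L·hr

Trapezoidal AUC_0→6.75:
  [0→0.25]: (572.8+519.6)/2 × 0.25 = 136.55
  [0.25→0.75]: (519.6+427.6)/2 × 0.5 = 236.8
  [0.75→6.75]: (427.6+41.2)/2 × 6 = 1406.4
  Sum = 1779.75 µg/L·hr
Extrapolated tail: C_last / k_e = 41.2 / 0.39 = 105.641
AUC_0→∞ = 1779.75 + 105.641 = 1885.391 µg/L·hr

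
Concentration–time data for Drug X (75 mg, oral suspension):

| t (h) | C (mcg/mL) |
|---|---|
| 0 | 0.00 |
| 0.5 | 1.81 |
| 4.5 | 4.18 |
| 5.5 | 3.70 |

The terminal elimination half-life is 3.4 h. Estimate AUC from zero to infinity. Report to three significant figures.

Trapezoidal AUC_0→5.5:
  [0→0.5]: (0.00+1.81)/2 × 0.5 = 0.4525
  [0.5→4.5]: (1.81+4.18)/2 × 4 = 11.98
  [4.5→5.5]: (4.18+3.70)/2 × 1 = 3.94
  Sum = 16.3725 mcg/mL·h
k_e = ln2 / t½ = 0.693147 / 3.4 = 0.2039 h^-1
Extrapolated tail: C_last / k_e = 3.70 / 0.2039 = 18.146
AUC_0→∞ = 16.3725 + 18.146 = 34.5185 mcg/mL·h

AUC = 34.5 mcg/mL·h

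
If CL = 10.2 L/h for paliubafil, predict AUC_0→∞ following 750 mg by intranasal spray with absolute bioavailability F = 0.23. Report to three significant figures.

AUC_0→∞ = F × Dose / CL
        = 0.23 × 750 / 10.2 = 16.9118 mg/L·h

AUC = 16.9 mg/L·h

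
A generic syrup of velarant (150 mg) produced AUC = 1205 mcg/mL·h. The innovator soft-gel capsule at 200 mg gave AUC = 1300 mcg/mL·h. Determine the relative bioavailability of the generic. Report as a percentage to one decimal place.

F_rel = (AUC_test/D_test) / (AUC_ref/D_ref)
      = (1205/150) / (1300/200)
      = 8.03333 / 6.5 = 1.2359 = 123.59%

F_rel = 123.6%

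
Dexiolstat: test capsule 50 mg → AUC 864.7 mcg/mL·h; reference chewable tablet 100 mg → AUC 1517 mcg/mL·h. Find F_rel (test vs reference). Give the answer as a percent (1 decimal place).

F_rel = 114.0%

F_rel = (AUC_test/D_test) / (AUC_ref/D_ref)
      = (864.7/50) / (1517/100)
      = 17.294 / 15.17 = 1.1400 = 114.00%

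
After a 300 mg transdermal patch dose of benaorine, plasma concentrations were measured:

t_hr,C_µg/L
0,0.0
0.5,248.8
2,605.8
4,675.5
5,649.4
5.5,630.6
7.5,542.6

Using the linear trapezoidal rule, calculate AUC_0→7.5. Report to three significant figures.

Trapezoidal AUC_0→7.5:
  [0→0.5]: (0.0+248.8)/2 × 0.5 = 62.2
  [0.5→2]: (248.8+605.8)/2 × 1.5 = 640.95
  [2→4]: (605.8+675.5)/2 × 2 = 1281.3
  [4→5]: (675.5+649.4)/2 × 1 = 662.45
  [5→5.5]: (649.4+630.6)/2 × 0.5 = 320.0
  [5.5→7.5]: (630.6+542.6)/2 × 2 = 1173.2
  Sum = 4140.1 µg/L·hr

AUC = 4140 µg/L·hr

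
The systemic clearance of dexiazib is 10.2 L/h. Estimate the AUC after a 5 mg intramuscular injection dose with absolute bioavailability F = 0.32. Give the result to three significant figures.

AUC_0→∞ = F × Dose / CL
        = 0.32 × 5 / 10.2 = 0.156863 mg/L·h

AUC = 0.157 mg/L·h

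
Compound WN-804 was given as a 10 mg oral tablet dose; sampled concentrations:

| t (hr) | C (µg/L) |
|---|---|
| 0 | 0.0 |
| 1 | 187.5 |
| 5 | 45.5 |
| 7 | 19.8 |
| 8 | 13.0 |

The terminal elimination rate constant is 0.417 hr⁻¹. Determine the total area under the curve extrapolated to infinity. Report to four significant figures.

Trapezoidal AUC_0→8:
  [0→1]: (0.0+187.5)/2 × 1 = 93.75
  [1→5]: (187.5+45.5)/2 × 4 = 466.0
  [5→7]: (45.5+19.8)/2 × 2 = 65.3
  [7→8]: (19.8+13.0)/2 × 1 = 16.4
  Sum = 641.45 µg/L·hr
Extrapolated tail: C_last / k_e = 13.0 / 0.417 = 31.175
AUC_0→∞ = 641.45 + 31.175 = 672.625 µg/L·hr

AUC = 672.6 µg/L·hr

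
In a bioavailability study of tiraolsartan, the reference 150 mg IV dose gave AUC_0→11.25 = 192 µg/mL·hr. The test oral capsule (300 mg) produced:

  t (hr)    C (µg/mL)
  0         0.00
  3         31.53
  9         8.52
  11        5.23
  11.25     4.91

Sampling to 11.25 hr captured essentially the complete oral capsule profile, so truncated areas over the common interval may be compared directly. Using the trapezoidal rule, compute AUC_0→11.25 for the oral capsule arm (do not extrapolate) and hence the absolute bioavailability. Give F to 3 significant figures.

Trapezoidal AUC_0→11.25 (oral capsule):
  [0→3]: (0.00+31.53)/2 × 3 = 47.295
  [3→9]: (31.53+8.52)/2 × 6 = 120.15
  [9→11]: (8.52+5.23)/2 × 2 = 13.75
  [11→11.25]: (5.23+4.91)/2 × 0.25 = 1.2675
  Sum = 182.4625 µg/mL·hr
F = (AUC_ev/D_ev)/(AUC_iv/D_iv) = (182.4625/300)/(192/150) = 0.608208/1.28 = 0.4752

F = 0.475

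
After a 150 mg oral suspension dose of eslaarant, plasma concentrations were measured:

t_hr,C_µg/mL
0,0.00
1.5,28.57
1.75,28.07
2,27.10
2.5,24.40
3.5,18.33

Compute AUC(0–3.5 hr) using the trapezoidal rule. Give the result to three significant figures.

Trapezoidal AUC_0→3.5:
  [0→1.5]: (0.00+28.57)/2 × 1.5 = 21.4275
  [1.5→1.75]: (28.57+28.07)/2 × 0.25 = 7.08
  [1.75→2]: (28.07+27.10)/2 × 0.25 = 6.89625
  [2→2.5]: (27.10+24.40)/2 × 0.5 = 12.875
  [2.5→3.5]: (24.40+18.33)/2 × 1 = 21.365
  Sum = 69.64375 µg/mL·hr

AUC = 69.6 µg/mL·hr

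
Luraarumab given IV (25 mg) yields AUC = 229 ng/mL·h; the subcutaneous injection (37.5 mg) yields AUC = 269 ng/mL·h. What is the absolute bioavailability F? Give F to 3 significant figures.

F = (AUC_ev / D_ev) / (AUC_iv / D_iv)
  = (269/37.5) / (229/25)
  = 7.17333 / 9.16 = 0.7831

F = 0.783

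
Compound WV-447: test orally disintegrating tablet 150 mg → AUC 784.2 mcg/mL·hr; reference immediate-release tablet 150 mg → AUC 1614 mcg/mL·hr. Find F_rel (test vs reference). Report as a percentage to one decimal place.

F_rel = (AUC_test/D_test) / (AUC_ref/D_ref)
      = (784.2/150) / (1614/150)
      = 5.228 / 10.76 = 0.4859 = 48.59%

F_rel = 48.6%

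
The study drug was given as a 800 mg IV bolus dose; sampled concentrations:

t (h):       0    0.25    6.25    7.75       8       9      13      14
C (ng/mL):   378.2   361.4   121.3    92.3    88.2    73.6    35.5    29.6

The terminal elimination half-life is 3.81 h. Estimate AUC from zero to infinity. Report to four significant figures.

AUC = 2218 ng/mL·h

Trapezoidal AUC_0→14:
  [0→0.25]: (378.2+361.4)/2 × 0.25 = 92.45
  [0.25→6.25]: (361.4+121.3)/2 × 6 = 1448.1
  [6.25→7.75]: (121.3+92.3)/2 × 1.5 = 160.2
  [7.75→8]: (92.3+88.2)/2 × 0.25 = 22.5625
  [8→9]: (88.2+73.6)/2 × 1 = 80.9
  [9→13]: (73.6+35.5)/2 × 4 = 218.2
  [13→14]: (35.5+29.6)/2 × 1 = 32.55
  Sum = 2054.9625 ng/mL·h
k_e = ln2 / t½ = 0.693147 / 3.81 = 0.1819 h^-1
Extrapolated tail: C_last / k_e = 29.6 / 0.1819 = 162.727
AUC_0→∞ = 2054.9625 + 162.727 = 2217.6895 ng/mL·h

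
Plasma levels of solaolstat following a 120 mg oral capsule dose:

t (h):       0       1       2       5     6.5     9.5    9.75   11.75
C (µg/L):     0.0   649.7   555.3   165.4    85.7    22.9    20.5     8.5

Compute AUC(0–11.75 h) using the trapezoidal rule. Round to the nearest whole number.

AUC = 2394 µg/L·h

Trapezoidal AUC_0→11.75:
  [0→1]: (0.0+649.7)/2 × 1 = 324.85
  [1→2]: (649.7+555.3)/2 × 1 = 602.5
  [2→5]: (555.3+165.4)/2 × 3 = 1081.05
  [5→6.5]: (165.4+85.7)/2 × 1.5 = 188.325
  [6.5→9.5]: (85.7+22.9)/2 × 3 = 162.9
  [9.5→9.75]: (22.9+20.5)/2 × 0.25 = 5.425
  [9.75→11.75]: (20.5+8.5)/2 × 2 = 29.0
  Sum = 2394.05 µg/L·h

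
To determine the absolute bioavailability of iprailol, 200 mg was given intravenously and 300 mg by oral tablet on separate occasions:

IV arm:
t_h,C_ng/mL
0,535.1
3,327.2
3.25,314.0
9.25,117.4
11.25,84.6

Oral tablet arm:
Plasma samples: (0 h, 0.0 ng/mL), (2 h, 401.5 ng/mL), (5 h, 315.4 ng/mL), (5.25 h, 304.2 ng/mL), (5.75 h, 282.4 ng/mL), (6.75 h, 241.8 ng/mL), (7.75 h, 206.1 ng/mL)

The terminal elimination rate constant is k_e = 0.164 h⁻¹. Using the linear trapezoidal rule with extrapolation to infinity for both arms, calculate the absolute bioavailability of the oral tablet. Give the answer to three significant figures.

Trapezoidal AUC_0→11.25 (IV):
  [0→3]: (535.1+327.2)/2 × 3 = 1293.45
  [3→3.25]: (327.2+314.0)/2 × 0.25 = 80.15
  [3.25→9.25]: (314.0+117.4)/2 × 6 = 1294.2
  [9.25→11.25]: (117.4+84.6)/2 × 2 = 202.0
  Sum = 2869.8 ng/mL·h
IV tail: 84.6/0.164 = 515.854; AUC_iv,0→∞ = 2869.8 + 515.854 = 3385.654 ng/mL·h
Trapezoidal AUC_0→7.75 (oral tablet):
  [0→2]: (0.0+401.5)/2 × 2 = 401.5
  [2→5]: (401.5+315.4)/2 × 3 = 1075.35
  [5→5.25]: (315.4+304.2)/2 × 0.25 = 77.45
  [5.25→5.75]: (304.2+282.4)/2 × 0.5 = 146.65
  [5.75→6.75]: (282.4+241.8)/2 × 1 = 262.1
  [6.75→7.75]: (241.8+206.1)/2 × 1 = 223.95
  Sum = 2187.0 ng/mL·h
oral tablet tail: 206.1/0.164 = 1256.707; AUC_ev,0→∞ = 2187.0 + 1256.707 = 3443.707 ng/mL·h
F = (AUC_ev/D_ev)/(AUC_iv/D_iv) = (3443.707/300)/(3385.654/200) = 11.479/16.92827 = 0.6781

F = 0.678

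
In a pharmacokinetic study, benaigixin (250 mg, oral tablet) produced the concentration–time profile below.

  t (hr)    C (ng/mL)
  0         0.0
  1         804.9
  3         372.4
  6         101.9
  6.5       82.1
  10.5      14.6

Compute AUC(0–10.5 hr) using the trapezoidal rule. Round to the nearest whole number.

Trapezoidal AUC_0→10.5:
  [0→1]: (0.0+804.9)/2 × 1 = 402.45
  [1→3]: (804.9+372.4)/2 × 2 = 1177.3
  [3→6]: (372.4+101.9)/2 × 3 = 711.45
  [6→6.5]: (101.9+82.1)/2 × 0.5 = 46.0
  [6.5→10.5]: (82.1+14.6)/2 × 4 = 193.4
  Sum = 2530.6 ng/mL·hr

AUC = 2531 ng/mL·hr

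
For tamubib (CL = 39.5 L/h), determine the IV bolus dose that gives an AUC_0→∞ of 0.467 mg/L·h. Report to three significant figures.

Dose_iv = CL × AUC_0→∞
     = 39.5 × 0.467 = 18.4465 mg

Dose = 18.4 mg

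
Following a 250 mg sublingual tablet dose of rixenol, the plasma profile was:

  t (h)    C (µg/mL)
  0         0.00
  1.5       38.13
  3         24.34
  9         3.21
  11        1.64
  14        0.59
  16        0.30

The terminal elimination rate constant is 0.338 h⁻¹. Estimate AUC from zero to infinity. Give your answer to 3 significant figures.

AUC = 168 µg/mL·h

Trapezoidal AUC_0→16:
  [0→1.5]: (0.00+38.13)/2 × 1.5 = 28.5975
  [1.5→3]: (38.13+24.34)/2 × 1.5 = 46.8525
  [3→9]: (24.34+3.21)/2 × 6 = 82.65
  [9→11]: (3.21+1.64)/2 × 2 = 4.85
  [11→14]: (1.64+0.59)/2 × 3 = 3.345
  [14→16]: (0.59+0.30)/2 × 2 = 0.89
  Sum = 167.185 µg/mL·h
Extrapolated tail: C_last / k_e = 0.30 / 0.338 = 0.888
AUC_0→∞ = 167.185 + 0.888 = 168.073 µg/mL·h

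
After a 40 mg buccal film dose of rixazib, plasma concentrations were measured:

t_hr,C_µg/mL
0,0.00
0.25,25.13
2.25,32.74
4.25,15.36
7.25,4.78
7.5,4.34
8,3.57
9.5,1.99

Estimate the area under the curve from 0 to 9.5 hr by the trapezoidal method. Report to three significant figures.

Trapezoidal AUC_0→9.5:
  [0→0.25]: (0.00+25.13)/2 × 0.25 = 3.14125
  [0.25→2.25]: (25.13+32.74)/2 × 2 = 57.87
  [2.25→4.25]: (32.74+15.36)/2 × 2 = 48.1
  [4.25→7.25]: (15.36+4.78)/2 × 3 = 30.21
  [7.25→7.5]: (4.78+4.34)/2 × 0.25 = 1.14
  [7.5→8]: (4.34+3.57)/2 × 0.5 = 1.9775
  [8→9.5]: (3.57+1.99)/2 × 1.5 = 4.17
  Sum = 146.60875 µg/mL·hr

AUC = 147 µg/mL·hr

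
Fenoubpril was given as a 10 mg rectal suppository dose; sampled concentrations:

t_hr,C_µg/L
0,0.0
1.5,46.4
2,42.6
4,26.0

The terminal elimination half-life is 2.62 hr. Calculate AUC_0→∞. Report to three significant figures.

AUC = 224 µg/L·hr

Trapezoidal AUC_0→4:
  [0→1.5]: (0.0+46.4)/2 × 1.5 = 34.8
  [1.5→2]: (46.4+42.6)/2 × 0.5 = 22.25
  [2→4]: (42.6+26.0)/2 × 2 = 68.6
  Sum = 125.65 µg/L·hr
k_e = ln2 / t½ = 0.693147 / 2.62 = 0.2646 hr^-1
Extrapolated tail: C_last / k_e = 26.0 / 0.2646 = 98.262
AUC_0→∞ = 125.65 + 98.262 = 223.912 µg/L·hr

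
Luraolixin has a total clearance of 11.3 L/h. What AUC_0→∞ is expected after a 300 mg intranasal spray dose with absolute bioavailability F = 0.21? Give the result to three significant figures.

AUC = 5.58 mg/L·h

AUC_0→∞ = F × Dose / CL
        = 0.21 × 300 / 11.3 = 5.57522 mg/L·h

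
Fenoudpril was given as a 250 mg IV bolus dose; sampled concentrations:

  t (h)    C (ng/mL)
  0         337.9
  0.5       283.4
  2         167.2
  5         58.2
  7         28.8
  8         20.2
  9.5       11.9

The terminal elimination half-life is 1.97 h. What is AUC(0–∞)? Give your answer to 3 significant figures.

AUC = 1000 ng/mL·h

Trapezoidal AUC_0→9.5:
  [0→0.5]: (337.9+283.4)/2 × 0.5 = 155.325
  [0.5→2]: (283.4+167.2)/2 × 1.5 = 337.95
  [2→5]: (167.2+58.2)/2 × 3 = 338.1
  [5→7]: (58.2+28.8)/2 × 2 = 87.0
  [7→8]: (28.8+20.2)/2 × 1 = 24.5
  [8→9.5]: (20.2+11.9)/2 × 1.5 = 24.075
  Sum = 966.95 ng/mL·h
k_e = ln2 / t½ = 0.693147 / 1.97 = 0.3519 h^-1
Extrapolated tail: C_last / k_e = 11.9 / 0.3519 = 33.816
AUC_0→∞ = 966.95 + 33.816 = 1000.766 ng/mL·h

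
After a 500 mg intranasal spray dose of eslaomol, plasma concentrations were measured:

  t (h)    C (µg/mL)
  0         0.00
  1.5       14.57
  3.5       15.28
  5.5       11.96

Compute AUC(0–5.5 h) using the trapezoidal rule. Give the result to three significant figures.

Trapezoidal AUC_0→5.5:
  [0→1.5]: (0.00+14.57)/2 × 1.5 = 10.9275
  [1.5→3.5]: (14.57+15.28)/2 × 2 = 29.85
  [3.5→5.5]: (15.28+11.96)/2 × 2 = 27.24
  Sum = 68.0175 µg/mL·h

AUC = 68.0 µg/mL·h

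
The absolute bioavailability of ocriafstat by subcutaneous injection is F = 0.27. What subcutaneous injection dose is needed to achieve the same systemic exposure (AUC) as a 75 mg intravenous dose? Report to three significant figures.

D_subcutaneous = 278 mg

For equal systemic exposure: F × D_ev = D_iv
D_ev = D_iv / F = 75 / 0.27 = 277.778 mg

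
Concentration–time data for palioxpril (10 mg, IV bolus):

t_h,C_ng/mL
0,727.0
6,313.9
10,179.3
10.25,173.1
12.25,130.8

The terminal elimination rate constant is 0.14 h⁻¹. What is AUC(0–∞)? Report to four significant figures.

Trapezoidal AUC_0→12.25:
  [0→6]: (727.0+313.9)/2 × 6 = 3122.7
  [6→10]: (313.9+179.3)/2 × 4 = 986.4
  [10→10.25]: (179.3+173.1)/2 × 0.25 = 44.05
  [10.25→12.25]: (173.1+130.8)/2 × 2 = 303.9
  Sum = 4457.05 ng/mL·h
Extrapolated tail: C_last / k_e = 130.8 / 0.14 = 934.286
AUC_0→∞ = 4457.05 + 934.286 = 5391.336 ng/mL·h

AUC = 5391 ng/mL·h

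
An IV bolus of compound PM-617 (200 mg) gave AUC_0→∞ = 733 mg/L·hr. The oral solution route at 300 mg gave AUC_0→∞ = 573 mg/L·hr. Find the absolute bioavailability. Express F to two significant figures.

F = (AUC_ev / D_ev) / (AUC_iv / D_iv)
  = (573/300) / (733/200)
  = 1.91 / 3.665 = 0.5211

F = 0.52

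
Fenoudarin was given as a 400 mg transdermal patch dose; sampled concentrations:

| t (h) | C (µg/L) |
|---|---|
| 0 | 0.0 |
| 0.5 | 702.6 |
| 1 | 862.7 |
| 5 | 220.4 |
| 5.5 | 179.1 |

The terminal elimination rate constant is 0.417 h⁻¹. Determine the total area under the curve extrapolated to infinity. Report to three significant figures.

Trapezoidal AUC_0→5.5:
  [0→0.5]: (0.0+702.6)/2 × 0.5 = 175.65
  [0.5→1]: (702.6+862.7)/2 × 0.5 = 391.325
  [1→5]: (862.7+220.4)/2 × 4 = 2166.2
  [5→5.5]: (220.4+179.1)/2 × 0.5 = 99.875
  Sum = 2833.05 µg/L·h
Extrapolated tail: C_last / k_e = 179.1 / 0.417 = 429.496
AUC_0→∞ = 2833.05 + 429.496 = 3262.546 µg/L·h

AUC = 3260 µg/L·h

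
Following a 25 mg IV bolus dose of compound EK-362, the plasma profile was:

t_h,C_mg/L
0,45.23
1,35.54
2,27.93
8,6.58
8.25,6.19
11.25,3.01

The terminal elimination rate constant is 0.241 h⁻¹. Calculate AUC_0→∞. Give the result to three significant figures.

AUC = 204 mg/L·h

Trapezoidal AUC_0→11.25:
  [0→1]: (45.23+35.54)/2 × 1 = 40.385
  [1→2]: (35.54+27.93)/2 × 1 = 31.735
  [2→8]: (27.93+6.58)/2 × 6 = 103.53
  [8→8.25]: (6.58+6.19)/2 × 0.25 = 1.59625
  [8.25→11.25]: (6.19+3.01)/2 × 3 = 13.8
  Sum = 191.04625 mg/L·h
Extrapolated tail: C_last / k_e = 3.01 / 0.241 = 12.490
AUC_0→∞ = 191.04625 + 12.490 = 203.53625 mg/L·h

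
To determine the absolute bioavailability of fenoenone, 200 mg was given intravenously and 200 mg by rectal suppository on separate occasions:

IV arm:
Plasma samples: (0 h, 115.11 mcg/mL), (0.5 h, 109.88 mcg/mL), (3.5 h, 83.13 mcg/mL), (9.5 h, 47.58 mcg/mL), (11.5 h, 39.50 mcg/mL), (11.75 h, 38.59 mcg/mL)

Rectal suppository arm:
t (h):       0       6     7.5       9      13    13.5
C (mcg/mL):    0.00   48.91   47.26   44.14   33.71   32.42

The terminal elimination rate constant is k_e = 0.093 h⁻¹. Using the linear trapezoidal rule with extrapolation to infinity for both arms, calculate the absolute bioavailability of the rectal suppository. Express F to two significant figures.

Trapezoidal AUC_0→11.75 (IV):
  [0→0.5]: (115.11+109.88)/2 × 0.5 = 56.2475
  [0.5→3.5]: (109.88+83.13)/2 × 3 = 289.515
  [3.5→9.5]: (83.13+47.58)/2 × 6 = 392.13
  [9.5→11.5]: (47.58+39.50)/2 × 2 = 87.08
  [11.5→11.75]: (39.50+38.59)/2 × 0.25 = 9.76125
  Sum = 834.73375 mcg/mL·h
IV tail: 38.59/0.093 = 414.946; AUC_iv,0→∞ = 834.73375 + 414.946 = 1249.67975 mcg/mL·h
Trapezoidal AUC_0→13.5 (rectal suppository):
  [0→6]: (0.00+48.91)/2 × 6 = 146.73
  [6→7.5]: (48.91+47.26)/2 × 1.5 = 72.1275
  [7.5→9]: (47.26+44.14)/2 × 1.5 = 68.55
  [9→13]: (44.14+33.71)/2 × 4 = 155.7
  [13→13.5]: (33.71+32.42)/2 × 0.5 = 16.5325
  Sum = 459.64 mcg/mL·h
rectal suppository tail: 32.42/0.093 = 348.602; AUC_ev,0→∞ = 459.64 + 348.602 = 808.242 mcg/mL·h
F = (AUC_ev/D_ev)/(AUC_iv/D_iv) = (808.242/200)/(1249.67975/200) = 4.04121/6.2484 = 0.6468

F = 0.65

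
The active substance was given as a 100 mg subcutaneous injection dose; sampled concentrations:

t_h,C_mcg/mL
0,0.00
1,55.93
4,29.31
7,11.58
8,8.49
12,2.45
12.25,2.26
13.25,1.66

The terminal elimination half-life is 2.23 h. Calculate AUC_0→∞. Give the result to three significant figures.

Trapezoidal AUC_0→13.25:
  [0→1]: (0.00+55.93)/2 × 1 = 27.965
  [1→4]: (55.93+29.31)/2 × 3 = 127.86
  [4→7]: (29.31+11.58)/2 × 3 = 61.335
  [7→8]: (11.58+8.49)/2 × 1 = 10.035
  [8→12]: (8.49+2.45)/2 × 4 = 21.88
  [12→12.25]: (2.45+2.26)/2 × 0.25 = 0.58875
  [12.25→13.25]: (2.26+1.66)/2 × 1 = 1.96
  Sum = 251.62375 mcg/mL·h
k_e = ln2 / t½ = 0.693147 / 2.23 = 0.3108 h^-1
Extrapolated tail: C_last / k_e = 1.66 / 0.3108 = 5.341
AUC_0→∞ = 251.62375 + 5.341 = 256.96475 mcg/mL·h

AUC = 257 mcg/mL·h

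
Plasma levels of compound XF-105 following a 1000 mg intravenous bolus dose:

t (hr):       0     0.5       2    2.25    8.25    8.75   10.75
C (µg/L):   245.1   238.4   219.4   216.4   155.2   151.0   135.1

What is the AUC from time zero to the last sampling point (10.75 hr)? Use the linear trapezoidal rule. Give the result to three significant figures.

AUC = 2000 µg/L·hr

Trapezoidal AUC_0→10.75:
  [0→0.5]: (245.1+238.4)/2 × 0.5 = 120.875
  [0.5→2]: (238.4+219.4)/2 × 1.5 = 343.35
  [2→2.25]: (219.4+216.4)/2 × 0.25 = 54.475
  [2.25→8.25]: (216.4+155.2)/2 × 6 = 1114.8
  [8.25→8.75]: (155.2+151.0)/2 × 0.5 = 76.55
  [8.75→10.75]: (151.0+135.1)/2 × 2 = 286.1
  Sum = 1996.15 µg/L·hr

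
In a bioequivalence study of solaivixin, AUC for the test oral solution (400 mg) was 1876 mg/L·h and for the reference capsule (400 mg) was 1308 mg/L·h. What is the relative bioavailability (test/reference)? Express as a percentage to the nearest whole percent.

F_rel = 143%

F_rel = (AUC_test/D_test) / (AUC_ref/D_ref)
      = (1876/400) / (1308/400)
      = 4.69 / 3.27 = 1.4343 = 143.43%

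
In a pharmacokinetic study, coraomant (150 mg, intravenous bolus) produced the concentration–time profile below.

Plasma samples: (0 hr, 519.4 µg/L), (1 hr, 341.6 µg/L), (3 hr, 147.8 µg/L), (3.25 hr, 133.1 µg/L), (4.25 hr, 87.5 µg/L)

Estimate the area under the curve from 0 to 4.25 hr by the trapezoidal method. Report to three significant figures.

AUC = 1070 µg/L·hr

Trapezoidal AUC_0→4.25:
  [0→1]: (519.4+341.6)/2 × 1 = 430.5
  [1→3]: (341.6+147.8)/2 × 2 = 489.4
  [3→3.25]: (147.8+133.1)/2 × 0.25 = 35.1125
  [3.25→4.25]: (133.1+87.5)/2 × 1 = 110.3
  Sum = 1065.3125 µg/L·hr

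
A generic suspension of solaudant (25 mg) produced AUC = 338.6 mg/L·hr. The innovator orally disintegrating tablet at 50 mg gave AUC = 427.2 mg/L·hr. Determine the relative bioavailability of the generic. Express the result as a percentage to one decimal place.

F_rel = 158.5%

F_rel = (AUC_test/D_test) / (AUC_ref/D_ref)
      = (338.6/25) / (427.2/50)
      = 13.544 / 8.544 = 1.5852 = 158.52%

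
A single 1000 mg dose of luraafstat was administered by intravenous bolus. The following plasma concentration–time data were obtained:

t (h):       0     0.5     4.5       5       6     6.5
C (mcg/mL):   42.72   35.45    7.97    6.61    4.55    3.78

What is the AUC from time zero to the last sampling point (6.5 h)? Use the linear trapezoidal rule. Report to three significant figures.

AUC = 118 mcg/mL·h

Trapezoidal AUC_0→6.5:
  [0→0.5]: (42.72+35.45)/2 × 0.5 = 19.5425
  [0.5→4.5]: (35.45+7.97)/2 × 4 = 86.84
  [4.5→5]: (7.97+6.61)/2 × 0.5 = 3.645
  [5→6]: (6.61+4.55)/2 × 1 = 5.58
  [6→6.5]: (4.55+3.78)/2 × 0.5 = 2.0825
  Sum = 117.69 mcg/mL·h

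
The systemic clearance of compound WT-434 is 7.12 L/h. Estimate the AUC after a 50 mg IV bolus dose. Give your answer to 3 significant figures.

AUC_0→∞ = Dose_iv / CL
        = 50 / 7.12 = 7.02247 mg/L·h

AUC = 7.02 mg/L·h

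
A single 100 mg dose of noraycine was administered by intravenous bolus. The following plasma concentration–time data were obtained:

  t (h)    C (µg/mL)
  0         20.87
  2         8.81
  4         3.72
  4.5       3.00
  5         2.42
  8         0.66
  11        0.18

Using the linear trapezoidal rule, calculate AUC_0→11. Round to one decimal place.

AUC = 51.1 µg/mL·h

Trapezoidal AUC_0→11:
  [0→2]: (20.87+8.81)/2 × 2 = 29.68
  [2→4]: (8.81+3.72)/2 × 2 = 12.53
  [4→4.5]: (3.72+3.00)/2 × 0.5 = 1.68
  [4.5→5]: (3.00+2.42)/2 × 0.5 = 1.355
  [5→8]: (2.42+0.66)/2 × 3 = 4.62
  [8→11]: (0.66+0.18)/2 × 3 = 1.26
  Sum = 51.125 µg/mL·h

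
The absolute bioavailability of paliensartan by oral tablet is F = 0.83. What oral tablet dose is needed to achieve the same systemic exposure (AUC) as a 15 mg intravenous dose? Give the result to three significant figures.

For equal systemic exposure: F × D_ev = D_iv
D_ev = D_iv / F = 15 / 0.83 = 18.0723 mg

D_oral = 18.1 mg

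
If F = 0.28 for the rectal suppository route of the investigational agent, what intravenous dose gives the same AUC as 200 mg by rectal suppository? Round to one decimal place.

D_iv = 56.0 mg

Systemic exposure from an extravascular dose = F × D_ev, so the equivalent IV dose is F × D_ev.
D_iv = F × D_ev = 0.28 × 200 = 56 mg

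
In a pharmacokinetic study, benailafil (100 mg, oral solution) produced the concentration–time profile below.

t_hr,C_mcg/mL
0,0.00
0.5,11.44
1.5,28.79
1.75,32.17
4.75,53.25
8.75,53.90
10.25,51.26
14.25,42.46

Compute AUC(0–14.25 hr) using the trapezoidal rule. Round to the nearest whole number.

AUC = 639 mcg/mL·hr

Trapezoidal AUC_0→14.25:
  [0→0.5]: (0.00+11.44)/2 × 0.5 = 2.86
  [0.5→1.5]: (11.44+28.79)/2 × 1 = 20.115
  [1.5→1.75]: (28.79+32.17)/2 × 0.25 = 7.62
  [1.75→4.75]: (32.17+53.25)/2 × 3 = 128.13
  [4.75→8.75]: (53.25+53.90)/2 × 4 = 214.3
  [8.75→10.25]: (53.90+51.26)/2 × 1.5 = 78.87
  [10.25→14.25]: (51.26+42.46)/2 × 4 = 187.44
  Sum = 639.335 mcg/mL·hr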